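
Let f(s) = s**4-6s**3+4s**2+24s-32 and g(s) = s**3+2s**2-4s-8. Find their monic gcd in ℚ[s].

Apply the Euclidean algorithm:
  s**4-6s**3+4s**2+24s-32 = (s-8)(s**3+2s**2-4s-8) + (24s**2-96)
  s**3+2s**2-4s-8 = ((1/24)s+1/12)(24s**2-96) + (0)
Last nonzero remainder: 24s**2-96. Dividing through by 24 gives the monic gcd s**2-4.

s**2-4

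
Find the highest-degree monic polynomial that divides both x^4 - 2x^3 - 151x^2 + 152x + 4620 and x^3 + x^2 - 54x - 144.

Euclidean algorithm in ℚ[x]:
  x^4 - 2x^3 - 151x^2 + 152x + 4620 = (x - 3)(x^3 + x^2 - 54x - 144) + (-94x^2 + 134x + 4188)
  x^3 + x^2 - 54x - 144 = (-(1/94)x - 57/2209)(-94x^2 + 134x + 4188) + (-(13230/2209)x - 79380/2209)
  -94x^2 + 134x + 4188 = ((103823/6615)x - 770941/6615)(-(13230/2209)x - 79380/2209) + (0)
Last nonzero remainder: -(13230/2209)x - 79380/2209. Dividing through by -13230/2209 gives the monic gcd x + 6.

x + 6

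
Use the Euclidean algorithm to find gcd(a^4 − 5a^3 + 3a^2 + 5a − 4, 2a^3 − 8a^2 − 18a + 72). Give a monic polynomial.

a − 4

Apply the Euclidean algorithm:
  a^4 − 5a^3 + 3a^2 + 5a − 4 = ((1/2)a − 1/2)(2a^3 − 8a^2 − 18a + 72) + (8a^2 − 40a + 32)
  2a^3 − 8a^2 − 18a + 72 = ((1/4)a + 1/4)(8a^2 − 40a + 32) + (−16a + 64)
  8a^2 − 40a + 32 = (−(1/2)a + 1/2)(−16a + 64) + (0)
Last nonzero remainder: −16a + 64. Dividing through by −16 gives the monic gcd a − 4.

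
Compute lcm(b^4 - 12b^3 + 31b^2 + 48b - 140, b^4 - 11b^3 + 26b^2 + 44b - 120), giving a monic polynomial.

b^5 - 18b^4 + 103b^3 - 138b^2 - 428b + 840

Euclidean algorithm in ℚ[b]:
  b^4 - 12b^3 + 31b^2 + 48b - 140 = (b^4 - 11b^3 + 26b^2 + 44b - 120) + (-b^3 + 5b^2 + 4b - 20)
  b^4 - 11b^3 + 26b^2 + 44b - 120 = (-b + 6)(-b^3 + 5b^2 + 4b - 20) + (0)
Last nonzero remainder: -b^3 + 5b^2 + 4b - 20. Dividing through by -1 gives the monic gcd b^3 - 5b^2 - 4b + 20.
Then lcm(f, g) = f·g / gcd(f, g); expanding and making the result monic gives the answer.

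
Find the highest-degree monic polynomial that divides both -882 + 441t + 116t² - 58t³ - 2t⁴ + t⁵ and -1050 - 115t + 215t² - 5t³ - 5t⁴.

-21 + 4t + t²

Repeated division with remainder:
  t⁵ - 2t⁴ - 58t³ + 116t² + 441t - 882 = (-(1/5)t + 3/5)(-5t⁴ - 5t³ + 215t² - 115t - 1050) + (-12t³ - 36t² + 300t - 252)
  -5t⁴ - 5t³ + 215t² - 115t - 1050 = ((5/12)t - 5/6)(-12t³ - 36t² + 300t - 252) + (60t² + 240t - 1260)
  -12t³ - 36t² + 300t - 252 = (-(1/5)t + 1/5)(60t² + 240t - 1260) + (0)
Last nonzero remainder: 60t² + 240t - 1260. Dividing through by 60 gives the monic gcd t² + 4t - 21.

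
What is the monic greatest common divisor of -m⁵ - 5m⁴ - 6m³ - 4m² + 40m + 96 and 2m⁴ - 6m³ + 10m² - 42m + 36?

m² + m + 6

Euclidean algorithm in ℚ[m]:
  -m⁵ - 5m⁴ - 6m³ - 4m² + 40m + 96 = (-(1/2)m - 4)(2m⁴ - 6m³ + 10m² - 42m + 36) + (-25m³ + 15m² - 110m + 240)
  2m⁴ - 6m³ + 10m² - 42m + 36 = (-(2/25)m + 24/125)(-25m³ + 15m² - 110m + 240) + (-(42/25)m² - (42/25)m - 252/25)
  -25m³ + 15m² - 110m + 240 = ((625/42)m - 500/21)(-(42/25)m² - (42/25)m - 252/25) + (0)
Last nonzero remainder: -(42/25)m² - (42/25)m - 252/25. Dividing through by -42/25 gives the monic gcd m² + m + 6.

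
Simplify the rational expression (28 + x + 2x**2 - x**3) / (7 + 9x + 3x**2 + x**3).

(4 - x)/(1 + x)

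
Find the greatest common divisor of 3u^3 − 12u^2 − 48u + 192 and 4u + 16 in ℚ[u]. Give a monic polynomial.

u + 4

By polynomial division,
  3u^3 − 12u^2 − 48u + 192 = ((3/4)u^2 − 6u + 12)(4u + 16) + (0)
Last nonzero remainder: 4u + 16. Dividing through by 4 gives the monic gcd u + 4.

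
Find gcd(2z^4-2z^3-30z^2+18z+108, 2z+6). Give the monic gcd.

Repeated division with remainder:
  2z^4-2z^3-30z^2+18z+108 = (z^3-4z^2-3z+18)(2z+6) + (0)
Last nonzero remainder: 2z+6. Dividing through by 2 gives the monic gcd z+3.

z+3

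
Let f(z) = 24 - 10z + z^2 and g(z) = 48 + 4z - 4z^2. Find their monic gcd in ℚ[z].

Repeated division with remainder:
  z^2 - 10z + 24 = (-1/4)(-4z^2 + 4z + 48) + (-9z + 36)
  -4z^2 + 4z + 48 = ((4/9)z + 4/3)(-9z + 36) + (0)
Last nonzero remainder: -9z + 36. Dividing through by -9 gives the monic gcd z - 4.

-4 + z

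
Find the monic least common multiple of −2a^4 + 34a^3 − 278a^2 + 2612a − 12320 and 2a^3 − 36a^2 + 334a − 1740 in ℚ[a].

a^6 − 25a^5 + 362a^4 − 3897a^3 + 28701a^2 − 162902a + 535920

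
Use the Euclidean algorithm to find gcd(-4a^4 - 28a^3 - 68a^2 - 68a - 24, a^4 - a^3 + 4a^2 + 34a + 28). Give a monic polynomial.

Repeated division with remainder:
  -4a^4 - 28a^3 - 68a^2 - 68a - 24 = (-4)(a^4 - a^3 + 4a^2 + 34a + 28) + (-32a^3 - 52a^2 + 68a + 88)
  a^4 - a^3 + 4a^2 + 34a + 28 = (-(1/32)a + 21/256)(-32a^3 - 52a^2 + 68a + 88) + ((665/64)a^2 + (1995/64)a + 665/32)
  -32a^3 - 52a^2 + 68a + 88 = (-(2048/665)a + 2816/665)((665/64)a^2 + (1995/64)a + 665/32) + (0)
Last nonzero remainder: (665/64)a^2 + (1995/64)a + 665/32. Dividing through by 665/64 gives the monic gcd a^2 + 3a + 2.

a^2 + 3a + 2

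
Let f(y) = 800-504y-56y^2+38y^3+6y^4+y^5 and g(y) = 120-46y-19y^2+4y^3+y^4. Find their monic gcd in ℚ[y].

Apply the Euclidean algorithm:
  y^5+6y^4+38y^3-56y^2-504y+800 = (y+2)(y^4+4y^3-19y^2-46y+120) + (49y^3+28y^2-532y+560)
  y^4+4y^3-19y^2-46y+120 = ((1/49)y+24/343)(49y^3+28y^2-532y+560) + (-(495/49)y^2-(990/49)y+3960/49)
  49y^3+28y^2-532y+560 = (-(2401/495)y+686/99)(-(495/49)y^2-(990/49)y+3960/49) + (0)
Last nonzero remainder: -(495/49)y^2-(990/49)y+3960/49. Dividing through by -495/49 gives the monic gcd y^2+2y-8.

-8+2y+y^2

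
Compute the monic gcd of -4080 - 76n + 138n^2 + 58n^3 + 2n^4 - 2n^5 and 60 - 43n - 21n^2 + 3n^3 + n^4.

-20 + n + n^2

Repeated division with remainder:
  -2n^5 + 2n^4 + 58n^3 + 138n^2 - 76n - 4080 = (-2n + 8)(n^4 + 3n^3 - 21n^2 - 43n + 60) + (-8n^3 + 220n^2 + 388n - 4560)
  n^4 + 3n^3 - 21n^2 - 43n + 60 = (-(1/8)n - 61/16)(-8n^3 + 220n^2 + 388n - 4560) + ((3465/4)n^2 + (3465/4)n - 17325)
  -8n^3 + 220n^2 + 388n - 4560 = (-(32/3465)n + 304/1155)((3465/4)n^2 + (3465/4)n - 17325) + (0)
Last nonzero remainder: (3465/4)n^2 + (3465/4)n - 17325. Dividing through by 3465/4 gives the monic gcd n^2 + n - 20.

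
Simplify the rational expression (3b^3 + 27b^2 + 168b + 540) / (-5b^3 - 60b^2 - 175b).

(-3b^2 - 12b - 108)/(5b^2 + 35b)

Repeated division with remainder:
  3b^3 + 27b^2 + 168b + 540 = (-3/5)(-5b^3 - 60b^2 - 175b) + (-9b^2 + 63b + 540)
  -5b^3 - 60b^2 - 175b = ((5/9)b + 95/9)(-9b^2 + 63b + 540) + (-1140b - 5700)
  -9b^2 + 63b + 540 = ((3/380)b - 9/95)(-1140b - 5700) + (0)
Last nonzero remainder: -1140b - 5700. Dividing through by -1140 gives the monic gcd b + 5.
Cancel b + 5 from numerator and denominator to get the reduced form.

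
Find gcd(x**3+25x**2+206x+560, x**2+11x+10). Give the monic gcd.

Repeated division with remainder:
  x**3+25x**2+206x+560 = (x+14)(x**2+11x+10) + (42x+420)
  x**2+11x+10 = ((1/42)x+1/42)(42x+420) + (0)
Last nonzero remainder: 42x+420. Dividing through by 42 gives the monic gcd x+10.

x+10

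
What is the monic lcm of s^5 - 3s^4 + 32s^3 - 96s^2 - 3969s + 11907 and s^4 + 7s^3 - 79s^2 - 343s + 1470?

By polynomial division,
  s^5 - 3s^4 + 32s^3 - 96s^2 - 3969s + 11907 = (s - 10)(s^4 + 7s^3 - 79s^2 - 343s + 1470) + (181s^3 - 543s^2 - 8869s + 26607)
  s^4 + 7s^3 - 79s^2 - 343s + 1470 = ((1/181)s + 10/181)(181s^3 - 543s^2 - 8869s + 26607) + (0)
Last nonzero remainder: 181s^3 - 543s^2 - 8869s + 26607. Dividing through by 181 gives the monic gcd s^3 - 3s^2 - 49s + 147.
Then lcm(f, g) = f·g / gcd(f, g); expanding and making the result monic gives the answer.

s^6 + 7s^5 + 2s^4 + 224s^3 - 4929s^2 - 27783s + 119070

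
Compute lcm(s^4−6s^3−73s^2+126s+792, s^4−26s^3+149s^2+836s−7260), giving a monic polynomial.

s^6−27s^5+163s^4+999s^3−9884s^2−2772s+87120

Apply the Euclidean algorithm:
  s^4−6s^3−73s^2+126s+792 = (s^4−26s^3+149s^2+836s−7260) + (20s^3−222s^2−710s+8052)
  s^4−26s^3+149s^2+836s−7260 = ((1/20)s−149/200)(20s^3−222s^2−710s+8052) + ((1911/100)s^2−(1911/20)s−63063/50)
  20s^3−222s^2−710s+8052 = ((2000/1911)s−12200/1911)((1911/100)s^2−(1911/20)s−63063/50) + (0)
Last nonzero remainder: (1911/100)s^2−(1911/20)s−63063/50. Dividing through by 1911/100 gives the monic gcd s^2−5s−66.
Then lcm(f, g) = f·g / gcd(f, g); expanding and making the result monic gives the answer.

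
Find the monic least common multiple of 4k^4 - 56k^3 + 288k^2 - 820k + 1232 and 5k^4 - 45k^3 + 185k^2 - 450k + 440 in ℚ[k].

k^5 - 16k^4 + 100k^3 - 349k^2 + 718k - 616

Repeated division with remainder:
  4k^4 - 56k^3 + 288k^2 - 820k + 1232 = (4/5)(5k^4 - 45k^3 + 185k^2 - 450k + 440) + (-20k^3 + 140k^2 - 460k + 880)
  5k^4 - 45k^3 + 185k^2 - 450k + 440 = (-(1/4)k + 1/2)(-20k^3 + 140k^2 - 460k + 880) + (0)
Last nonzero remainder: -20k^3 + 140k^2 - 460k + 880. Dividing through by -20 gives the monic gcd k^3 - 7k^2 + 23k - 44.
Then lcm(f, g) = f·g / gcd(f, g); expanding and making the result monic gives the answer.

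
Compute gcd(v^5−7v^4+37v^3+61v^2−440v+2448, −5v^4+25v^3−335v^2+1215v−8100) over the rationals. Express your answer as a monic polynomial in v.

v^2−7v+36

Repeated division with remainder:
  v^5−7v^4+37v^3+61v^2−440v+2448 = (−(1/5)v+2/5)(−5v^4+25v^3−335v^2+1215v−8100) + (−40v^3+438v^2−2546v+5688)
  −5v^4+25v^3−335v^2+1215v−8100 = ((1/8)v+119/160)(−40v^3+438v^2−2546v+5688) + (−(27401/80)v^2+(191807/80)v−246609/20)
  −40v^3+438v^2−2546v+5688 = ((3200/27401)v−12640/27401)(−(27401/80)v^2+(191807/80)v−246609/20) + (0)
Last nonzero remainder: −(27401/80)v^2+(191807/80)v−246609/20. Dividing through by −27401/80 gives the monic gcd v^2−7v+36.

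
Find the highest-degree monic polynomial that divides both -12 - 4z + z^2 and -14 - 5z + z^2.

2 + z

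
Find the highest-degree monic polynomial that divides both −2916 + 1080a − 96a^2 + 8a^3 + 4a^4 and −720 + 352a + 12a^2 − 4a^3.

Euclidean algorithm in ℚ[a]:
  4a^4 + 8a^3 − 96a^2 + 1080a − 2916 = (−a − 5)(−4a^3 + 12a^2 + 352a − 720) + (316a^2 + 2120a − 6516)
  −4a^3 + 12a^2 + 352a − 720 = (−(1/79)a + 767/6241)(316a^2 + 2120a − 6516) + ((56028/6241)a + 504252/6241)
  316a^2 + 2120a − 6516 = ((493039/14007)a − 1129621/14007)((56028/6241)a + 504252/6241) + (0)
Last nonzero remainder: (56028/6241)a + 504252/6241. Dividing through by 56028/6241 gives the monic gcd a + 9.

9 + a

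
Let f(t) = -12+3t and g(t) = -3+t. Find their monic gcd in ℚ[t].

1

Repeated division with remainder:
  3t-12 = (3)(t-3) + (-3)
  t-3 = (-(1/3)t+1)(-3) + (0)
The last nonzero remainder is the constant -3, so the polynomials are coprime and gcd = 1.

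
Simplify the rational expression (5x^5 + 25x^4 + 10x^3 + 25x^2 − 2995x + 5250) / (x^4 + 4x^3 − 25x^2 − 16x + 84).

(5x^2 + 15x + 125)/(x + 2)

Euclidean algorithm in ℚ[x]:
  5x^5 + 25x^4 + 10x^3 + 25x^2 − 2995x + 5250 = (5x + 5)(x^4 + 4x^3 − 25x^2 − 16x + 84) + (115x^3 + 230x^2 − 3335x + 4830)
  x^4 + 4x^3 − 25x^2 − 16x + 84 = ((1/115)x + 2/115)(115x^3 + 230x^2 − 3335x + 4830) + (0)
Last nonzero remainder: 115x^3 + 230x^2 − 3335x + 4830. Dividing through by 115 gives the monic gcd x^3 + 2x^2 − 29x + 42.
Cancel x^3 + 2x^2 − 29x + 42 from numerator and denominator to get the reduced form.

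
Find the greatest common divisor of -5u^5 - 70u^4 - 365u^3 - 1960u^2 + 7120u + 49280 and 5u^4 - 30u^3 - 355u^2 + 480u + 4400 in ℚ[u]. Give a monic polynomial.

u^2 - 16

Repeated division with remainder:
  -5u^5 - 70u^4 - 365u^3 - 1960u^2 + 7120u + 49280 = (-u - 20)(5u^4 - 30u^3 - 355u^2 + 480u + 4400) + (-1320u^3 - 8580u^2 + 21120u + 137280)
  5u^4 - 30u^3 - 355u^2 + 480u + 4400 = (-(1/264)u + 25/528)(-1320u^3 - 8580u^2 + 21120u + 137280) + ((525/4)u^2 - 2100)
  -1320u^3 - 8580u^2 + 21120u + 137280 = (-(352/35)u - 2288/35)((525/4)u^2 - 2100) + (0)
Last nonzero remainder: (525/4)u^2 - 2100. Dividing through by 525/4 gives the monic gcd u^2 - 16.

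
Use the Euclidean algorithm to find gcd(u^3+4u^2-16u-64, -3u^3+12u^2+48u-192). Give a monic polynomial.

By polynomial division,
  u^3+4u^2-16u-64 = (-1/3)(-3u^3+12u^2+48u-192) + (8u^2-128)
  -3u^3+12u^2+48u-192 = (-(3/8)u+3/2)(8u^2-128) + (0)
Last nonzero remainder: 8u^2-128. Dividing through by 8 gives the monic gcd u^2-16.

u^2-16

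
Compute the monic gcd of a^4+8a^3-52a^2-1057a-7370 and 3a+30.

a+10

By polynomial division,
  a^4+8a^3-52a^2-1057a-7370 = ((1/3)a^3-(2/3)a^2-(32/3)a-737/3)(3a+30) + (0)
Last nonzero remainder: 3a+30. Dividing through by 3 gives the monic gcd a+10.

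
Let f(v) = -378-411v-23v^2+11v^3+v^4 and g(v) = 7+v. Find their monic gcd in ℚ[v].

Apply the Euclidean algorithm:
  v^4+11v^3-23v^2-411v-378 = (v^3+4v^2-51v-54)(v+7) + (0)
The last nonzero remainder v+7 is already monic.

7+v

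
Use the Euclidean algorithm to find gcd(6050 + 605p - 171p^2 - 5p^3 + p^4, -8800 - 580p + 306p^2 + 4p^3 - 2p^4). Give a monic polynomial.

-550 - 105p + 6p^2 + p^3

Euclidean algorithm in ℚ[p]:
  p^4 - 5p^3 - 171p^2 + 605p + 6050 = (-1/2)(-2p^4 + 4p^3 + 306p^2 - 580p - 8800) + (-3p^3 - 18p^2 + 315p + 1650)
  -2p^4 + 4p^3 + 306p^2 - 580p - 8800 = ((2/3)p - 16/3)(-3p^3 - 18p^2 + 315p + 1650) + (0)
Last nonzero remainder: -3p^3 - 18p^2 + 315p + 1650. Dividing through by -3 gives the monic gcd p^3 + 6p^2 - 105p - 550.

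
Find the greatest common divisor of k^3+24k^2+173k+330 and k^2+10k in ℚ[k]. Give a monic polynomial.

k+10

Euclidean algorithm in ℚ[k]:
  k^3+24k^2+173k+330 = (k+14)(k^2+10k) + (33k+330)
  k^2+10k = ((1/33)k)(33k+330) + (0)
Last nonzero remainder: 33k+330. Dividing through by 33 gives the monic gcd k+10.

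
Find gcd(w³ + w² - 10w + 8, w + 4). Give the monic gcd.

Repeated division with remainder:
  w³ + w² - 10w + 8 = (w² - 3w + 2)(w + 4) + (0)
The last nonzero remainder w + 4 is already monic.

w + 4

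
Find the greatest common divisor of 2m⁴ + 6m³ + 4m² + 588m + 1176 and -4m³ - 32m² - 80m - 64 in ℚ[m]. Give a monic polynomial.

Apply the Euclidean algorithm:
  2m⁴ + 6m³ + 4m² + 588m + 1176 = (-(1/2)m + 5/2)(-4m³ - 32m² - 80m - 64) + (44m² + 756m + 1336)
  -4m³ - 32m² - 80m - 64 = (-(1/11)m + 101/121)(44m² + 756m + 1336) + (-(71340/121)m - 142680/121)
  44m² + 756m + 1336 = (-(1331/17835)m - 20207/17835)(-(71340/121)m - 142680/121) + (0)
Last nonzero remainder: -(71340/121)m - 142680/121. Dividing through by -71340/121 gives the monic gcd m + 2.

m + 2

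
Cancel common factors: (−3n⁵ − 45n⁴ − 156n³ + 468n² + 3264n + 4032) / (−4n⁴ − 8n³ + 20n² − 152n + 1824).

(3n³ + 39n² + 150n + 168)/(4n² + 76)

Apply the Euclidean algorithm:
  −3n⁵ − 45n⁴ − 156n³ + 468n² + 3264n + 4032 = ((3/4)n + 39/4)(−4n⁴ − 8n³ + 20n² − 152n + 1824) + (−93n³ + 387n² + 3378n − 13752)
  −4n⁴ − 8n³ + 20n² − 152n + 1824 = ((4/93)n + 764/2883)(−93n³ + 387n² + 3378n − 13752) + (−(218960/961)n² − (437920/961)n + 5255040/961)
  −93n³ + 387n² + 3378n − 13752 = ((89373/218960)n − 550653/218960)(−(218960/961)n² − (437920/961)n + 5255040/961) + (0)
Last nonzero remainder: −(218960/961)n² − (437920/961)n + 5255040/961. Dividing through by −218960/961 gives the monic gcd n² + 2n − 24.
Cancel n² + 2n − 24 from numerator and denominator to get the reduced form.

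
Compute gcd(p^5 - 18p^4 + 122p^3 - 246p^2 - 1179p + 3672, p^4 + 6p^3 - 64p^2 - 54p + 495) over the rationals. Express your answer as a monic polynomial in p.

p^2 - 9

Euclidean algorithm in ℚ[p]:
  p^5 - 18p^4 + 122p^3 - 246p^2 - 1179p + 3672 = (p - 24)(p^4 + 6p^3 - 64p^2 - 54p + 495) + (330p^3 - 1728p^2 - 2970p + 15552)
  p^4 + 6p^3 - 64p^2 - 54p + 495 = ((1/330)p + 103/3025)(330p^3 - 1728p^2 - 2970p + 15552) + ((11609/3025)p^2 - 104481/3025)
  330p^3 - 1728p^2 - 2970p + 15552 = ((998250/11609)p - 5227200/11609)((11609/3025)p^2 - 104481/3025) + (0)
Last nonzero remainder: (11609/3025)p^2 - 104481/3025. Dividing through by 11609/3025 gives the monic gcd p^2 - 9.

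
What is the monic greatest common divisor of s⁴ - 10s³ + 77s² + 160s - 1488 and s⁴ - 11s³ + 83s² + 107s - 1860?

Euclidean algorithm in ℚ[s]:
  s⁴ - 10s³ + 77s² + 160s - 1488 = (s⁴ - 11s³ + 83s² + 107s - 1860) + (s³ - 6s² + 53s + 372)
  s⁴ - 11s³ + 83s² + 107s - 1860 = (s - 5)(s³ - 6s² + 53s + 372) + (0)
The last nonzero remainder s³ - 6s² + 53s + 372 is already monic.

s³ - 6s² + 53s + 372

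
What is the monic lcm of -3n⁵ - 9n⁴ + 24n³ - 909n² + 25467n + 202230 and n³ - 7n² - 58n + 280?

Apply the Euclidean algorithm:
  -3n⁵ - 9n⁴ + 24n³ - 909n² + 25467n + 202230 = (-3n² - 30n - 360)(n³ - 7n² - 58n + 280) + (-4329n² + 12987n + 303030)
  n³ - 7n² - 58n + 280 = (-(1/4329)n + 4/4329)(-4329n² + 12987n + 303030) + (0)
Last nonzero remainder: -4329n² + 12987n + 303030. Dividing through by -4329 gives the monic gcd n² - 3n - 70.
Then lcm(f, g) = f·g / gcd(f, g); expanding and making the result monic gives the answer.

n⁶ - n⁵ - 20n⁴ + 335n³ - 9701n² - 33454n + 269640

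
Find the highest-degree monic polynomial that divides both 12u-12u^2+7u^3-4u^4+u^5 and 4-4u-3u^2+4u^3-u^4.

Repeated division with remainder:
  u^5-4u^4+7u^3-12u^2+12u = (-u)(-u^4+4u^3-3u^2-4u+4) + (4u^3-16u^2+16u)
  -u^4+4u^3-3u^2-4u+4 = (-(1/4)u)(4u^3-16u^2+16u) + (u^2-4u+4)
  4u^3-16u^2+16u = (4u)(u^2-4u+4) + (0)
The last nonzero remainder u^2-4u+4 is already monic.

4-4u+u^2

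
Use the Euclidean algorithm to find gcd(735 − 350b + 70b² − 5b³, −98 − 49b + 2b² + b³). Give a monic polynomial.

−7 + b

By polynomial division,
  −5b³ + 70b² − 350b + 735 = (−5)(b³ + 2b² − 49b − 98) + (80b² − 595b + 245)
  b³ + 2b² − 49b − 98 = ((1/80)b + 151/1280)(80b² − 595b + 245) + ((4641/256)b − 32487/256)
  80b² − 595b + 245 = ((20480/4641)b − 1280/663)((4641/256)b − 32487/256) + (0)
Last nonzero remainder: (4641/256)b − 32487/256. Dividing through by 4641/256 gives the monic gcd b − 7.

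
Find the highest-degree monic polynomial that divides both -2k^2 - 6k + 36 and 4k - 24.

1

By polynomial division,
  -2k^2 - 6k + 36 = (-(1/2)k - 9/2)(4k - 24) + (-72)
  4k - 24 = (-(1/18)k + 1/3)(-72) + (0)
The last nonzero remainder is the constant -72, so the polynomials are coprime and gcd = 1.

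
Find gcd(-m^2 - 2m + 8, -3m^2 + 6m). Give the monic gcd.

m - 2

By polynomial division,
  -m^2 - 2m + 8 = (1/3)(-3m^2 + 6m) + (-4m + 8)
  -3m^2 + 6m = ((3/4)m)(-4m + 8) + (0)
Last nonzero remainder: -4m + 8. Dividing through by -4 gives the monic gcd m - 2.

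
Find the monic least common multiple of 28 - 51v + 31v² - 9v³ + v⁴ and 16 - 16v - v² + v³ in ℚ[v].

Apply the Euclidean algorithm:
  v⁴ - 9v³ + 31v² - 51v + 28 = (v - 8)(v³ - v² - 16v + 16) + (39v² - 195v + 156)
  v³ - v² - 16v + 16 = ((1/39)v + 4/39)(39v² - 195v + 156) + (0)
Last nonzero remainder: 39v² - 195v + 156. Dividing through by 39 gives the monic gcd v² - 5v + 4.
Then lcm(f, g) = f·g / gcd(f, g); expanding and making the result monic gives the answer.

112 - 176v + 73v² - 5v³ - 5v⁴ + v⁵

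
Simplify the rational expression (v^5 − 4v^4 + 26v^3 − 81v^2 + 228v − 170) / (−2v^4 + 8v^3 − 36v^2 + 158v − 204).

(−v^3 + 5v^2 − 14v + 10)/(2v^2 − 10v + 12)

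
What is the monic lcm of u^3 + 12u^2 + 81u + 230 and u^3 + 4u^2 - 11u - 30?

By polynomial division,
  u^3 + 12u^2 + 81u + 230 = (u^3 + 4u^2 - 11u - 30) + (8u^2 + 92u + 260)
  u^3 + 4u^2 - 11u - 30 = ((1/8)u - 15/16)(8u^2 + 92u + 260) + ((171/4)u + 855/4)
  8u^2 + 92u + 260 = ((32/171)u + 208/171)((171/4)u + 855/4) + (0)
Last nonzero remainder: (171/4)u + 855/4. Dividing through by 171/4 gives the monic gcd u + 5.
Then lcm(f, g) = f·g / gcd(f, g); expanding and making the result monic gives the answer.

u^5 + 11u^4 + 63u^3 + 77u^2 - 716u - 1380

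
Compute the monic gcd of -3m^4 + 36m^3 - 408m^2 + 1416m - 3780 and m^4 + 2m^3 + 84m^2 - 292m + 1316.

Apply the Euclidean algorithm:
  -3m^4 + 36m^3 - 408m^2 + 1416m - 3780 = (-3)(m^4 + 2m^3 + 84m^2 - 292m + 1316) + (42m^3 - 156m^2 + 540m + 168)
  m^4 + 2m^3 + 84m^2 - 292m + 1316 = ((1/42)m + 20/147)(42m^3 - 156m^2 + 540m + 168) + ((4526/49)m^2 - (18104/49)m + 9052/7)
  42m^3 - 156m^2 + 540m + 168 = ((1029/2263)m + 294/2263)((4526/49)m^2 - (18104/49)m + 9052/7) + (0)
Last nonzero remainder: (4526/49)m^2 - (18104/49)m + 9052/7. Dividing through by 4526/49 gives the monic gcd m^2 - 4m + 14.

m^2 - 4m + 14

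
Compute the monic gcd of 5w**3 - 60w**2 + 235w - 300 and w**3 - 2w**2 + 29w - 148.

w - 4

Apply the Euclidean algorithm:
  5w**3 - 60w**2 + 235w - 300 = (5)(w**3 - 2w**2 + 29w - 148) + (-50w**2 + 90w + 440)
  w**3 - 2w**2 + 29w - 148 = (-(1/50)w + 1/250)(-50w**2 + 90w + 440) + ((936/25)w - 3744/25)
  -50w**2 + 90w + 440 = (-(625/468)w - 1375/468)((936/25)w - 3744/25) + (0)
Last nonzero remainder: (936/25)w - 3744/25. Dividing through by 936/25 gives the monic gcd w - 4.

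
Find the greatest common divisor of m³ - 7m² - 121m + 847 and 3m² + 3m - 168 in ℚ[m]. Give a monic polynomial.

By polynomial division,
  m³ - 7m² - 121m + 847 = ((1/3)m - 8/3)(3m² + 3m - 168) + (-57m + 399)
  3m² + 3m - 168 = (-(1/19)m - 8/19)(-57m + 399) + (0)
Last nonzero remainder: -57m + 399. Dividing through by -57 gives the monic gcd m - 7.

m - 7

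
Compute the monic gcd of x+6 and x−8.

1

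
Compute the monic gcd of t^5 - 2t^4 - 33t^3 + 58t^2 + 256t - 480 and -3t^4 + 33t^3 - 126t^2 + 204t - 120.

Apply the Euclidean algorithm:
  t^5 - 2t^4 - 33t^3 + 58t^2 + 256t - 480 = (-(1/3)t - 3)(-3t^4 + 33t^3 - 126t^2 + 204t - 120) + (24t^3 - 252t^2 + 828t - 840)
  -3t^4 + 33t^3 - 126t^2 + 204t - 120 = (-(1/8)t + 1/16)(24t^3 - 252t^2 + 828t - 840) + (-(27/4)t^2 + (189/4)t - 135/2)
  24t^3 - 252t^2 + 828t - 840 = (-(32/9)t + 112/9)(-(27/4)t^2 + (189/4)t - 135/2) + (0)
Last nonzero remainder: -(27/4)t^2 + (189/4)t - 135/2. Dividing through by -27/4 gives the monic gcd t^2 - 7t + 10.

t^2 - 7t + 10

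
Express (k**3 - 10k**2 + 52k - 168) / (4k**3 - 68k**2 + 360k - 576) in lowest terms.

(k**2 - 4k + 28)/(4k**2 - 44k + 96)

Repeated division with remainder:
  k**3 - 10k**2 + 52k - 168 = (1/4)(4k**3 - 68k**2 + 360k - 576) + (7k**2 - 38k - 24)
  4k**3 - 68k**2 + 360k - 576 = ((4/7)k - 324/49)(7k**2 - 38k - 24) + ((6000/49)k - 36000/49)
  7k**2 - 38k - 24 = ((343/6000)k + 49/1500)((6000/49)k - 36000/49) + (0)
Last nonzero remainder: (6000/49)k - 36000/49. Dividing through by 6000/49 gives the monic gcd k - 6.
Cancel k - 6 from numerator and denominator to get the reduced form.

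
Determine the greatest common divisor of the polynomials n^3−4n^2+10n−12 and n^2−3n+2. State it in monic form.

n−2

Apply the Euclidean algorithm:
  n^3−4n^2+10n−12 = (n−1)(n^2−3n+2) + (5n−10)
  n^2−3n+2 = ((1/5)n−1/5)(5n−10) + (0)
Last nonzero remainder: 5n−10. Dividing through by 5 gives the monic gcd n−2.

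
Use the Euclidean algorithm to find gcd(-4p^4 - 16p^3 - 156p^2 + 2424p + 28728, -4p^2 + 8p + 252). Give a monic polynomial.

p^2 - 2p - 63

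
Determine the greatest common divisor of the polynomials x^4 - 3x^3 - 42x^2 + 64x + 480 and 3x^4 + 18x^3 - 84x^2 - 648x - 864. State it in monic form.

x^2 - 2x - 24

By polynomial division,
  x^4 - 3x^3 - 42x^2 + 64x + 480 = (1/3)(3x^4 + 18x^3 - 84x^2 - 648x - 864) + (-9x^3 - 14x^2 + 280x + 768)
  3x^4 + 18x^3 - 84x^2 - 648x - 864 = (-(1/3)x - 40/27)(-9x^3 - 14x^2 + 280x + 768) + (-(308/27)x^2 + (616/27)x + 2464/9)
  -9x^3 - 14x^2 + 280x + 768 = ((243/308)x + 216/77)(-(308/27)x^2 + (616/27)x + 2464/9) + (0)
Last nonzero remainder: -(308/27)x^2 + (616/27)x + 2464/9. Dividing through by -308/27 gives the monic gcd x^2 - 2x - 24.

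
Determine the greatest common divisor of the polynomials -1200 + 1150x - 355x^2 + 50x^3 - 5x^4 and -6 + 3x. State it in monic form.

Repeated division with remainder:
  -5x^4 + 50x^3 - 355x^2 + 1150x - 1200 = (-(5/3)x^3 + (40/3)x^2 - (275/3)x + 200)(3x - 6) + (0)
Last nonzero remainder: 3x - 6. Dividing through by 3 gives the monic gcd x - 2.

-2 + x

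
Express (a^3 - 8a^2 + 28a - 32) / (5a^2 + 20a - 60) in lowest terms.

(a^2 - 6a + 16)/(5a + 30)

By polynomial division,
  a^3 - 8a^2 + 28a - 32 = ((1/5)a - 12/5)(5a^2 + 20a - 60) + (88a - 176)
  5a^2 + 20a - 60 = ((5/88)a + 15/44)(88a - 176) + (0)
Last nonzero remainder: 88a - 176. Dividing through by 88 gives the monic gcd a - 2.
Cancel a - 2 from numerator and denominator to get the reduced form.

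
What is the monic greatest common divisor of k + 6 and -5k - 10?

1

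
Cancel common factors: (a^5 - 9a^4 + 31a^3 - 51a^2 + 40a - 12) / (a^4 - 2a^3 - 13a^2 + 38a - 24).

Apply the Euclidean algorithm:
  a^5 - 9a^4 + 31a^3 - 51a^2 + 40a - 12 = (a - 7)(a^4 - 2a^3 - 13a^2 + 38a - 24) + (30a^3 - 180a^2 + 330a - 180)
  a^4 - 2a^3 - 13a^2 + 38a - 24 = ((1/30)a + 2/15)(30a^3 - 180a^2 + 330a - 180) + (0)
Last nonzero remainder: 30a^3 - 180a^2 + 330a - 180. Dividing through by 30 gives the monic gcd a^3 - 6a^2 + 11a - 6.
Cancel a^3 - 6a^2 + 11a - 6 from numerator and denominator to get the reduced form.

(a^2 - 3a + 2)/(a + 4)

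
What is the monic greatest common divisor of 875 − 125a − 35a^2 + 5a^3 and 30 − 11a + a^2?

−5 + a

Repeated division with remainder:
  5a^3 − 35a^2 − 125a + 875 = (5a + 20)(a^2 − 11a + 30) + (−55a + 275)
  a^2 − 11a + 30 = (−(1/55)a + 6/55)(−55a + 275) + (0)
Last nonzero remainder: −55a + 275. Dividing through by −55 gives the monic gcd a − 5.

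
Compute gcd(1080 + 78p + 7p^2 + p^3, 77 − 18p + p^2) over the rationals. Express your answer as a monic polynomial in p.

1

By polynomial division,
  p^3 + 7p^2 + 78p + 1080 = (p + 25)(p^2 − 18p + 77) + (451p − 845)
  p^2 − 18p + 77 = ((1/451)p − 7273/203401)(451p − 845) + (9516192/203401)
  451p − 845 = ((91733851/9516192)p − 171873845/9516192)(9516192/203401) + (0)
The last nonzero remainder is the constant 9516192/203401, so the polynomials are coprime and gcd = 1.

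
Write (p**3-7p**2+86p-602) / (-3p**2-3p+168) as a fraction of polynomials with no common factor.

(-p**2-86)/(3p+24)

Euclidean algorithm in ℚ[p]:
  p**3-7p**2+86p-602 = (-(1/3)p+8/3)(-3p**2-3p+168) + (150p-1050)
  -3p**2-3p+168 = (-(1/50)p-4/25)(150p-1050) + (0)
Last nonzero remainder: 150p-1050. Dividing through by 150 gives the monic gcd p-7.
Cancel p-7 from numerator and denominator to get the reduced form.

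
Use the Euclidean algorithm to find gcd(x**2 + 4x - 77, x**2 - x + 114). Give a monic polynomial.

1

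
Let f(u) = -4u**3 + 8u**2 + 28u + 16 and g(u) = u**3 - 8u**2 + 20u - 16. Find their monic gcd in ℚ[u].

Apply the Euclidean algorithm:
  -4u**3 + 8u**2 + 28u + 16 = (-4)(u**3 - 8u**2 + 20u - 16) + (-24u**2 + 108u - 48)
  u**3 - 8u**2 + 20u - 16 = (-(1/24)u + 7/48)(-24u**2 + 108u - 48) + ((9/4)u - 9)
  -24u**2 + 108u - 48 = (-(32/3)u + 16/3)((9/4)u - 9) + (0)
Last nonzero remainder: (9/4)u - 9. Dividing through by 9/4 gives the monic gcd u - 4.

u - 4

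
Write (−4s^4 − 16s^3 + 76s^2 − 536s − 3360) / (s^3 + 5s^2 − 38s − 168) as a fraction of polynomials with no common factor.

(−4s^2 + 28s − 120)/(s − 6)

By polynomial division,
  −4s^4 − 16s^3 + 76s^2 − 536s − 3360 = (−4s + 4)(s^3 + 5s^2 − 38s − 168) + (−96s^2 − 1056s − 2688)
  s^3 + 5s^2 − 38s − 168 = (−(1/96)s + 1/16)(−96s^2 − 1056s − 2688) + (0)
Last nonzero remainder: −96s^2 − 1056s − 2688. Dividing through by −96 gives the monic gcd s^2 + 11s + 28.
Cancel s^2 + 11s + 28 from numerator and denominator to get the reduced form.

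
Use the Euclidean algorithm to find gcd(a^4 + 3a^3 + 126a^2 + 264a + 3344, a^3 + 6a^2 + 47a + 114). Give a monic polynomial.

a^2 + 3a + 38

Apply the Euclidean algorithm:
  a^4 + 3a^3 + 126a^2 + 264a + 3344 = (a - 3)(a^3 + 6a^2 + 47a + 114) + (97a^2 + 291a + 3686)
  a^3 + 6a^2 + 47a + 114 = ((1/97)a + 3/97)(97a^2 + 291a + 3686) + (0)
Last nonzero remainder: 97a^2 + 291a + 3686. Dividing through by 97 gives the monic gcd a^2 + 3a + 38.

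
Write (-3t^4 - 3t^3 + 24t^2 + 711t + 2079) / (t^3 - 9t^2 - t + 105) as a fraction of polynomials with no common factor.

Euclidean algorithm in ℚ[t]:
  -3t^4 - 3t^3 + 24t^2 + 711t + 2079 = (-3t - 30)(t^3 - 9t^2 - t + 105) + (-249t^2 + 996t + 5229)
  t^3 - 9t^2 - t + 105 = (-(1/249)t + 5/249)(-249t^2 + 996t + 5229) + (0)
Last nonzero remainder: -249t^2 + 996t + 5229. Dividing through by -249 gives the monic gcd t^2 - 4t - 21.
Cancel t^2 - 4t - 21 from numerator and denominator to get the reduced form.

(-3t^2 - 15t - 99)/(t - 5)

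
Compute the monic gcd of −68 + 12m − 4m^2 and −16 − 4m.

Apply the Euclidean algorithm:
  −4m^2 + 12m − 68 = (m − 7)(−4m − 16) + (−180)
  −4m − 16 = ((1/45)m + 4/45)(−180) + (0)
The last nonzero remainder is the constant −180, so the polynomials are coprime and gcd = 1.

1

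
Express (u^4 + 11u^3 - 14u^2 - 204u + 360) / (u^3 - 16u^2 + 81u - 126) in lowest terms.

(u^3 + 14u^2 + 28u - 120)/(u^2 - 13u + 42)

Apply the Euclidean algorithm:
  u^4 + 11u^3 - 14u^2 - 204u + 360 = (u + 27)(u^3 - 16u^2 + 81u - 126) + (337u^2 - 2265u + 3762)
  u^3 - 16u^2 + 81u - 126 = ((1/337)u - 3127/113569)(337u^2 - 2265u + 3762) + ((848640/113569)u - 2545920/113569)
  337u^2 - 2265u + 3762 = ((38272753/848640)u - 23735921/141440)((848640/113569)u - 2545920/113569) + (0)
Last nonzero remainder: (848640/113569)u - 2545920/113569. Dividing through by 848640/113569 gives the monic gcd u - 3.
Cancel u - 3 from numerator and denominator to get the reduced form.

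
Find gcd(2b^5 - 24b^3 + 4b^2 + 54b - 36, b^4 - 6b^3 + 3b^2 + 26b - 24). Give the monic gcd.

b^3 - 2b^2 - 5b + 6

Repeated division with remainder:
  2b^5 - 24b^3 + 4b^2 + 54b - 36 = (2b + 12)(b^4 - 6b^3 + 3b^2 + 26b - 24) + (42b^3 - 84b^2 - 210b + 252)
  b^4 - 6b^3 + 3b^2 + 26b - 24 = ((1/42)b - 2/21)(42b^3 - 84b^2 - 210b + 252) + (0)
Last nonzero remainder: 42b^3 - 84b^2 - 210b + 252. Dividing through by 42 gives the monic gcd b^3 - 2b^2 - 5b + 6.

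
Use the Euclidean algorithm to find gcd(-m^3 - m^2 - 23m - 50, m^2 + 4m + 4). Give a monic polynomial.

Repeated division with remainder:
  -m^3 - m^2 - 23m - 50 = (-m + 3)(m^2 + 4m + 4) + (-31m - 62)
  m^2 + 4m + 4 = (-(1/31)m - 2/31)(-31m - 62) + (0)
Last nonzero remainder: -31m - 62. Dividing through by -31 gives the monic gcd m + 2.

m + 2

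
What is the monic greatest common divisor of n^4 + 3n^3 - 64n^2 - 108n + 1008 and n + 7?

n + 7

By polynomial division,
  n^4 + 3n^3 - 64n^2 - 108n + 1008 = (n^3 - 4n^2 - 36n + 144)(n + 7) + (0)
The last nonzero remainder n + 7 is already monic.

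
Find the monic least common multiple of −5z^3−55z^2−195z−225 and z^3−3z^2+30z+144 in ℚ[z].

Repeated division with remainder:
  −5z^3−55z^2−195z−225 = (−5)(z^3−3z^2+30z+144) + (−70z^2−45z+495)
  z^3−3z^2+30z+144 = (−(1/70)z+51/980)(−70z^2−45z+495) + ((7725/196)z+23175/196)
  −70z^2−45z+495 = (−(2744/1545)z+2156/515)((7725/196)z+23175/196) + (0)
Last nonzero remainder: (7725/196)z+23175/196. Dividing through by 7725/196 gives the monic gcd z+3.
Then lcm(f, g) = f·g / gcd(f, g); expanding and making the result monic gives the answer.

z^5+5z^4+21z^3+339z^2+1602z+2160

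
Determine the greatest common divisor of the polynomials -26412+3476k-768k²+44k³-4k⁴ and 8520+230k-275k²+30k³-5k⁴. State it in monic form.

Euclidean algorithm in ℚ[k]:
  -4k⁴+44k³-768k²+3476k-26412 = (4/5)(-5k⁴+30k³-275k²+230k+8520) + (20k³-548k²+3292k-33228)
  -5k⁴+30k³-275k²+230k+8520 = (-(1/4)k-107/20)(20k³-548k²+3292k-33228) + (-(11919/5)k²+(47676/5)k-846249/5)
  20k³-548k²+3292k-33228 = (-(100/11919)k+780/3973)(-(11919/5)k²+(47676/5)k-846249/5) + (0)
Last nonzero remainder: -(11919/5)k²+(47676/5)k-846249/5. Dividing through by -11919/5 gives the monic gcd k²-4k+71.

71-4k+k²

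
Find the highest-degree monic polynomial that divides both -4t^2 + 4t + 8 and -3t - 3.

Repeated division with remainder:
  -4t^2 + 4t + 8 = ((4/3)t - 8/3)(-3t - 3) + (0)
Last nonzero remainder: -3t - 3. Dividing through by -3 gives the monic gcd t + 1.

t + 1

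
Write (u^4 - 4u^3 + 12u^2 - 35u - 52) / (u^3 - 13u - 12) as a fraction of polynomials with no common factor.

Repeated division with remainder:
  u^4 - 4u^3 + 12u^2 - 35u - 52 = (u - 4)(u^3 - 13u - 12) + (25u^2 - 75u - 100)
  u^3 - 13u - 12 = ((1/25)u + 3/25)(25u^2 - 75u - 100) + (0)
Last nonzero remainder: 25u^2 - 75u - 100. Dividing through by 25 gives the monic gcd u^2 - 3u - 4.
Cancel u^2 - 3u - 4 from numerator and denominator to get the reduced form.

(u^2 - u + 13)/(u + 3)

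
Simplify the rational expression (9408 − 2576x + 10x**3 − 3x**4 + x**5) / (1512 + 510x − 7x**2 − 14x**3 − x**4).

(224 − 56x + 4x**2 − x**3)/(36 + 13x + x**2)

By polynomial division,
  x**5 − 3x**4 + 10x**3 − 2576x + 9408 = (−x + 17)(−x**4 − 14x**3 − 7x**2 + 510x + 1512) + (241x**3 + 629x**2 − 9734x − 16296)
  −x**4 − 14x**3 − 7x**2 + 510x + 1512 = (−(1/241)x − 2745/58081)(241x**3 + 629x**2 − 9734x − 16296) + (−(1025856/58081)x**2 − (1025856/58081)x + 43085952/58081)
  241x**3 + 629x**2 − 9734x − 16296 = (−(13997521/1025856)x − 5633857/256464)(−(1025856/58081)x**2 − (1025856/58081)x + 43085952/58081) + (0)
Last nonzero remainder: −(1025856/58081)x**2 − (1025856/58081)x + 43085952/58081. Dividing through by −1025856/58081 gives the monic gcd x**2 + x − 42.
Cancel x**2 + x − 42 from numerator and denominator to get the reduced form.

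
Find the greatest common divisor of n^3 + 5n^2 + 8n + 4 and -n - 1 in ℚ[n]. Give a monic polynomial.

Euclidean algorithm in ℚ[n]:
  n^3 + 5n^2 + 8n + 4 = (-n^2 - 4n - 4)(-n - 1) + (0)
Last nonzero remainder: -n - 1. Dividing through by -1 gives the monic gcd n + 1.

n + 1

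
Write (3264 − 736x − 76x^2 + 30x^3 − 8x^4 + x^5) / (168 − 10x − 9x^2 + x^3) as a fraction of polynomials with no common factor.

(−136 + 42x − 6x^2 + x^3)/(−7 + x)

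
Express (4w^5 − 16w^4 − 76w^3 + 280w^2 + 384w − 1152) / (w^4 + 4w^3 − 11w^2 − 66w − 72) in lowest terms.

By polynomial division,
  4w^5 − 16w^4 − 76w^3 + 280w^2 + 384w − 1152 = (4w − 32)(w^4 + 4w^3 − 11w^2 − 66w − 72) + (96w^3 + 192w^2 − 1440w − 3456)
  w^4 + 4w^3 − 11w^2 − 66w − 72 = ((1/96)w + 1/48)(96w^3 + 192w^2 − 1440w − 3456) + (0)
Last nonzero remainder: 96w^3 + 192w^2 − 1440w − 3456. Dividing through by 96 gives the monic gcd w^3 + 2w^2 − 15w − 36.
Cancel w^3 + 2w^2 − 15w − 36 from numerator and denominator to get the reduced form.

(4w^2 − 24w + 32)/(w + 2)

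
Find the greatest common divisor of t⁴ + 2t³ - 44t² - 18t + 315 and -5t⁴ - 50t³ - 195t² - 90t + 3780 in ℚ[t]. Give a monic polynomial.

t² + 4t - 21

Euclidean algorithm in ℚ[t]:
  t⁴ + 2t³ - 44t² - 18t + 315 = (-1/5)(-5t⁴ - 50t³ - 195t² - 90t + 3780) + (-8t³ - 83t² - 36t + 1071)
  -5t⁴ - 50t³ - 195t² - 90t + 3780 = ((5/8)t - 15/64)(-8t³ - 83t² - 36t + 1071) + (-(12285/64)t² - (12285/16)t + 257985/64)
  -8t³ - 83t² - 36t + 1071 = ((512/12285)t + 1088/4095)(-(12285/64)t² - (12285/16)t + 257985/64) + (0)
Last nonzero remainder: -(12285/64)t² - (12285/16)t + 257985/64. Dividing through by -12285/64 gives the monic gcd t² + 4t - 21.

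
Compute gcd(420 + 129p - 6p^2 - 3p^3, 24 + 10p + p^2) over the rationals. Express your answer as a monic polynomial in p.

By polynomial division,
  -3p^3 - 6p^2 + 129p + 420 = (-3p + 24)(p^2 + 10p + 24) + (-39p - 156)
  p^2 + 10p + 24 = (-(1/39)p - 2/13)(-39p - 156) + (0)
Last nonzero remainder: -39p - 156. Dividing through by -39 gives the monic gcd p + 4.

4 + p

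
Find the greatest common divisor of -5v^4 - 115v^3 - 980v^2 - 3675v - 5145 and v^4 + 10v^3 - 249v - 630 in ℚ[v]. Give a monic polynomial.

v^2 + 9v + 21

By polynomial division,
  -5v^4 - 115v^3 - 980v^2 - 3675v - 5145 = (-5)(v^4 + 10v^3 - 249v - 630) + (-65v^3 - 980v^2 - 4920v - 8295)
  v^4 + 10v^3 - 249v - 630 = (-(1/65)v + 66/845)(-65v^3 - 980v^2 - 4920v - 8295) + ((144/169)v^2 + (1296/169)v + 3024/169)
  -65v^3 - 980v^2 - 4920v - 8295 = (-(10985/144)v - 66755/144)((144/169)v^2 + (1296/169)v + 3024/169) + (0)
Last nonzero remainder: (144/169)v^2 + (1296/169)v + 3024/169. Dividing through by 144/169 gives the monic gcd v^2 + 9v + 21.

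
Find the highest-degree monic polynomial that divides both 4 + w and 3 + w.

1

Apply the Euclidean algorithm:
  w + 4 = (w + 3) + (1)
  w + 3 = (w + 3)(1) + (0)
The last nonzero remainder is the constant 1, so the polynomials are coprime and gcd = 1.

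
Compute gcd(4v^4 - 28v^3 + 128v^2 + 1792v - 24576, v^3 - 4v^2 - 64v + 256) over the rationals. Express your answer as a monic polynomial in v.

Repeated division with remainder:
  4v^4 - 28v^3 + 128v^2 + 1792v - 24576 = (4v - 12)(v^3 - 4v^2 - 64v + 256) + (336v^2 - 21504)
  v^3 - 4v^2 - 64v + 256 = ((1/336)v - 1/84)(336v^2 - 21504) + (0)
Last nonzero remainder: 336v^2 - 21504. Dividing through by 336 gives the monic gcd v^2 - 64.

v^2 - 64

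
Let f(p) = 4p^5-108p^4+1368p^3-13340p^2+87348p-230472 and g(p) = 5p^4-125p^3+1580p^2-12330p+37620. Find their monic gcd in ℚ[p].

By polynomial division,
  4p^5-108p^4+1368p^3-13340p^2+87348p-230472 = ((4/5)p-8/5)(5p^4-125p^3+1580p^2-12330p+37620) + (-96p^3-948p^2+37524p-170280)
  5p^4-125p^3+1580p^2-12330p+37620 = (-(5/96)p+465/256)(-96p^3-948p^2+37524p-170280) + ((336405/64)p^2-(5718885/64)p+11101365/32)
  -96p^3-948p^2+37524p-170280 = (-(2048/112135)p-11008/22427)((336405/64)p^2-(5718885/64)p+11101365/32) + (0)
Last nonzero remainder: (336405/64)p^2-(5718885/64)p+11101365/32. Dividing through by 336405/64 gives the monic gcd p^2-17p+66.

p^2-17p+66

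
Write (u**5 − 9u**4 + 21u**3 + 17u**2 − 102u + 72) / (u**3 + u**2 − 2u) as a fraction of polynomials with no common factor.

Apply the Euclidean algorithm:
  u**5 − 9u**4 + 21u**3 + 17u**2 − 102u + 72 = (u**2 − 10u + 33)(u**3 + u**2 − 2u) + (−36u**2 − 36u + 72)
  u**3 + u**2 − 2u = (−(1/36)u)(−36u**2 − 36u + 72) + (0)
Last nonzero remainder: −36u**2 − 36u + 72. Dividing through by −36 gives the monic gcd u**2 + u − 2.
Cancel u**2 + u − 2 from numerator and denominator to get the reduced form.

(u**3 − 10u**2 + 33u − 36)/(u)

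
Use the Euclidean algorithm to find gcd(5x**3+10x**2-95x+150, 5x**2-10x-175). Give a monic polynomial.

1

Repeated division with remainder:
  5x**3+10x**2-95x+150 = (x+4)(5x**2-10x-175) + (120x+850)
  5x**2-10x-175 = ((1/24)x-109/288)(120x+850) + (21125/144)
  120x+850 = ((3456/4225)x+4896/845)(21125/144) + (0)
The last nonzero remainder is the constant 21125/144, so the polynomials are coprime and gcd = 1.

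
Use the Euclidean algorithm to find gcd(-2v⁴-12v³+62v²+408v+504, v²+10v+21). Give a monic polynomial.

Apply the Euclidean algorithm:
  -2v⁴-12v³+62v²+408v+504 = (-2v²+8v+24)(v²+10v+21) + (0)
The last nonzero remainder v²+10v+21 is already monic.

v²+10v+21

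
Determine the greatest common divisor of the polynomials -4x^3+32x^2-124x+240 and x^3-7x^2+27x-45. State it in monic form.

x^2-4x+15

By polynomial division,
  -4x^3+32x^2-124x+240 = (-4)(x^3-7x^2+27x-45) + (4x^2-16x+60)
  x^3-7x^2+27x-45 = ((1/4)x-3/4)(4x^2-16x+60) + (0)
Last nonzero remainder: 4x^2-16x+60. Dividing through by 4 gives the monic gcd x^2-4x+15.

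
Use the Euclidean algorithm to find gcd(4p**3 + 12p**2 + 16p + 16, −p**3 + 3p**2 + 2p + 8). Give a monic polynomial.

p**2 + p + 2

By polynomial division,
  4p**3 + 12p**2 + 16p + 16 = (−4)(−p**3 + 3p**2 + 2p + 8) + (24p**2 + 24p + 48)
  −p**3 + 3p**2 + 2p + 8 = (−(1/24)p + 1/6)(24p**2 + 24p + 48) + (0)
Last nonzero remainder: 24p**2 + 24p + 48. Dividing through by 24 gives the monic gcd p**2 + p + 2.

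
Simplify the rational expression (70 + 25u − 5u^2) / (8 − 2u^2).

Apply the Euclidean algorithm:
  −5u^2 + 25u + 70 = (5/2)(−2u^2 + 8) + (25u + 50)
  −2u^2 + 8 = (−(2/25)u + 4/25)(25u + 50) + (0)
Last nonzero remainder: 25u + 50. Dividing through by 25 gives the monic gcd u + 2.
Cancel u + 2 from numerator and denominator to get the reduced form.

(−35 + 5u)/(−4 + 2u)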